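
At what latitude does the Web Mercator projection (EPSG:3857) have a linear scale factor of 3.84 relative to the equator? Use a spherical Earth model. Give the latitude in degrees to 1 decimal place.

Mercator scale is k = sec φ = 1/cos φ.
1/cos φ = 3.84  ⇒  cos φ = 0.2604  ⇒  φ = arccos(0.2604) ≈ 74.9°.

74.9°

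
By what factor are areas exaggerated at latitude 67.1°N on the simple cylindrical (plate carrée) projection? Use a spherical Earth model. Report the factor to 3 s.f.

2.57

Plate carrée maps x = Rλ, y = Rφ. The meridian scale is h = 1 and the parallel scale is k = 1/cos φ = sec φ.
Areal scale = h·k = 1 × sec φ; at 67.1°, h = 1.000, k = 2.570, so h·k = 2.570.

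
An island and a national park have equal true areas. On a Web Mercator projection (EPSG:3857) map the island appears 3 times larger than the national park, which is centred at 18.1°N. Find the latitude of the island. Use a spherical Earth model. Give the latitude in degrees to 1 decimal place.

On Mercator, (apparent₁)/(apparent₂) = sec²φ₁ / sec²φ₂ when true areas are equal.
cos²φ₂ / cos²φ₁ = 3  ⇒  cos φ₁ = cos 18.1° / √3 = 0.9505/1.732 = 0.5488.
φ₁ = arccos(0.5488) ≈ 56.7°.

56.7°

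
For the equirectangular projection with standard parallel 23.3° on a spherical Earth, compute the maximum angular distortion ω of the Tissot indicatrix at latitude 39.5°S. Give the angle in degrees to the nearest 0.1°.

10.0°

With standard parallel φ₀ = 23.3°, the equirectangular projection gives x = Rλ cos φ₀, y = Rφ, so h = 1 and k = cos 23.3° / cos φ.
At 39.5°: h = 1.000, k = 1.190; principal scales a = 1.190, b = 1.000.
sin(ω/2) = (a − b)/(a + b) = 0.1903/2.190 = 0.08687, so ω = 2 arcsin(0.08687) ≈ 10.0°.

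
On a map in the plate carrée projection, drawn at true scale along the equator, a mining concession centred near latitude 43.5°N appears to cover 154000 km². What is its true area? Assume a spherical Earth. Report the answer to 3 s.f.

Plate carrée maps x = Rλ, y = Rφ. The meridian scale is h = 1 and the parallel scale is k = 1/cos φ = sec φ.
Areal scale = h·k = 1 × sec φ; at 43.5°, h = 1.000, k = 1.379, so h·k = 1.379.
True area = apparent / (areal scale) = 154000 / 1.379 ≈ 112000 km².

112000 km²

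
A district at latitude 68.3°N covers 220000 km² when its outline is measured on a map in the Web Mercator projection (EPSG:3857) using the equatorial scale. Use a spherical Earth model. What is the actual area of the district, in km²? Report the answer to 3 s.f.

30100 km²

The Mercator projection is conformal; its linear scale factor is the same in every direction and equals sec φ = 1/cos φ.
Areal scale = k² = sec²φ = 1/cos²(68.3°) = 1/0.3697² = 7.315.
True area = apparent / (areal scale) = 220000 / 7.315 ≈ 30100 km².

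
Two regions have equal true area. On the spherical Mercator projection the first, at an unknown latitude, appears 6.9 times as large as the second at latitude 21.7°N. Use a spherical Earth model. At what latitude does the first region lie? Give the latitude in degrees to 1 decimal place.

69.3°

Mercator areal scale is sec²φ, so apparent-area ratio = sec²φ₁ / sec²φ₂ = cos²φ₂ / cos²φ₁.
cos²φ₂ / cos²φ₁ = 6.9  ⇒  cos φ₁ = cos 21.7° / √6.9 = 0.9291/2.627 = 0.3537.
φ₁ = arccos(0.3537) ≈ 69.3°.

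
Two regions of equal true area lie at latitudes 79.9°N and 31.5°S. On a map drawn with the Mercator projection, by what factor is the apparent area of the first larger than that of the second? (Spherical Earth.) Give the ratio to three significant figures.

Mercator areal scale is sec²φ.
At 79.9°: sec²(79.9°) = 1/0.1754² = 32.52.
At 31.5°: sec²(31.5°) = 1/0.8526² = 1.376.
Ratio = 32.52/1.376 = cos²(31.5°)/cos²(79.9°) ≈ 23.6.

23.6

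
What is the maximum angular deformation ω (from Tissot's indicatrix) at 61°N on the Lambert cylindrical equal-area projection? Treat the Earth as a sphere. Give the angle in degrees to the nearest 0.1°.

76.5°

The Lambert cylindrical equal-area projection is the cylindrical equal-area projection with its standard parallel at the equator (φ₀ = 0). A cylindrical equal-area projection with standard parallel φ₀ has meridian scale h = cos φ / cos φ₀ and parallel scale k = cos φ₀ / cos φ (so areas are preserved, h·k = 1).
At 61°: h = 0.4848, k = 2.063; principal scales a = 2.063, b = 0.4848.
sin(ω/2) = (a − b)/(a + b) = 1.578/2.547 = 0.6194, so ω = 2 arcsin(0.6194) ≈ 76.5°.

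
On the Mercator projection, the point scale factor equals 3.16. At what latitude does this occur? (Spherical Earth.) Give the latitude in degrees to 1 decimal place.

71.6°

Mercator scale is k = sec φ = 1/cos φ.
1/cos φ = 3.16  ⇒  cos φ = 0.3165  ⇒  φ = arccos(0.3165) ≈ 71.6°.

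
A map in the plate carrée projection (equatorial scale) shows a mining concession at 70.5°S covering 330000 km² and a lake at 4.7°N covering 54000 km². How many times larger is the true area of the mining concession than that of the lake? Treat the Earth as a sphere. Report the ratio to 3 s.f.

2.05

On the plate carrée, areal scale = h·k = 1 × sec φ, so true area = apparent × cos φ.
True area of mining concession: 330000 × cos(70.5°) = 330000 × 0.3338 = 110200 km².
True area of lake: 54000 × cos(4.7°) = 54000 × 0.9966 = 53820 km².
Ratio = 110200 / 53820 ≈ 2.05.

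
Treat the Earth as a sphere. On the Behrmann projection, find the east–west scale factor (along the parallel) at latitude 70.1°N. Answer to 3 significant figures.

The Behrmann projection is cylindrical equal-area with φ₀ = 30°. Cylindrical equal-area (φ₀ = 30°): h = cos φ / cos 30° along meridians, k = cos 30° / cos φ along parallels; h·k = 1.
k = cos 30° / cos 70.1° = 0.8660/0.3404 = 2.544.

2.54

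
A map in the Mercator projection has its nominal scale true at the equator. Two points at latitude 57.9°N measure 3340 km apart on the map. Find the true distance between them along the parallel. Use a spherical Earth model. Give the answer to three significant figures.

For Mercator, h = k = sec φ (a conformal cylindrical projection has a single point scale, 1/cos φ).
Along the parallel at 57.9°, map distances are exaggerated by k = sec 57.9° = 1.882.
True distance = 3340 / 1.882 = 3340 × cos 57.9° ≈ 1770 km.

1770 km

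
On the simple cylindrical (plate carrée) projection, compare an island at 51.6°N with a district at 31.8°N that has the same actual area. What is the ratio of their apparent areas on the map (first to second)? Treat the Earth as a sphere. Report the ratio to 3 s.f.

For the equirectangular projection with φ₀ = 0 (plate carrée), h = 1 along meridians and k = sec φ along parallels.
Areal scale at 51.6°: h·k = 1.000 × 1.610 = 1.610.
Areal scale at 31.8°: h·k = 1.000 × 1.177 = 1.177.
Ratio = 1.610/1.177 ≈ 1.37.

1.37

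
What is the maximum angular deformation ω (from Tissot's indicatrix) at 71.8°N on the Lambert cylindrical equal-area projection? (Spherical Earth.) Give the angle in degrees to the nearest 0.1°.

110.6°

The Lambert cylindrical equal-area projection is the cylindrical equal-area projection with its standard parallel at the equator (φ₀ = 0). For cylindrical equal-area with standard parallel φ₀, h = cos φ / cos φ₀ and k = cos φ₀ / cos φ, so h·k = 1.
At 71.8°: h = 0.3123, k = 3.202; principal scales a = 3.202, b = 0.3123.
sin(ω/2) = (a − b)/(a + b) = 2.889/3.514 = 0.8222, so ω = 2 arcsin(0.8222) ≈ 110.6°.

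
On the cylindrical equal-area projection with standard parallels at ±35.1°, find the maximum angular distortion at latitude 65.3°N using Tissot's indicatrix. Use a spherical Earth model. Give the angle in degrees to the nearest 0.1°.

71.8°

A cylindrical equal-area projection with standard parallel φ₀ has meridian scale h = cos φ / cos φ₀ and parallel scale k = cos φ₀ / cos φ (so areas are preserved, h·k = 1).
At 65.3°: h = 0.5107, k = 1.958; principal scales a = 1.958, b = 0.5107.
sin(ω/2) = (a − b)/(a + b) = 1.447/2.469 = 0.5862, so ω = 2 arcsin(0.5862) ≈ 71.8°.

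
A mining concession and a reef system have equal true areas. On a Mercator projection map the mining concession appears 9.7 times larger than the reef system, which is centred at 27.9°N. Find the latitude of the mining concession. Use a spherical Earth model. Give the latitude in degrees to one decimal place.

73.5°

Mercator areal scale is sec²φ, so apparent-area ratio = sec²φ₁ / sec²φ₂ = cos²φ₂ / cos²φ₁.
cos²φ₂ / cos²φ₁ = 9.7  ⇒  cos φ₁ = cos 27.9° / √9.7 = 0.8838/3.114 = 0.2838.
φ₁ = arccos(0.2838) ≈ 73.5°.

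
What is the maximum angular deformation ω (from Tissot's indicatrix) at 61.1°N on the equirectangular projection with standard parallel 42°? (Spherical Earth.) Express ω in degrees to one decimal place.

24.5°

With standard parallel φ₀ = 42°, the equirectangular projection gives x = Rλ cos φ₀, y = Rφ, so h = 1 and k = cos 42° / cos φ.
At 61.1°: h = 1.000, k = 1.538; principal scales a = 1.538, b = 1.000.
sin(ω/2) = (a − b)/(a + b) = 0.5377/2.538 = 0.2119, so ω = 2 arcsin(0.2119) ≈ 24.5°.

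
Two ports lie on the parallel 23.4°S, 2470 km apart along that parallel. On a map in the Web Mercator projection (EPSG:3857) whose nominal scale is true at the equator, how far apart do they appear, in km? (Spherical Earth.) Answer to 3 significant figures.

The Mercator projection is conformal; its linear scale factor is the same in every direction and equals sec φ = 1/cos φ.
Along the parallel, k = sec 23.4° = 1/0.9178 = 1.090.
Map distance = 2470 × 1.090 ≈ 2690 km.

2690 km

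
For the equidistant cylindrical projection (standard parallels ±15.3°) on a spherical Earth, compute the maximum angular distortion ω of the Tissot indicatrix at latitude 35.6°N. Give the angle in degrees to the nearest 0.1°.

The equidistant cylindrical projection with φ₀ = 15.3° has h = 1 (meridians true) and k = cos φ₀ / cos φ along parallels.
At 35.6°: h = 1.000, k = 1.186; principal scales a = 1.186, b = 1.000.
sin(ω/2) = (a − b)/(a + b) = 0.1863/2.186 = 0.08520, so ω = 2 arcsin(0.08520) ≈ 9.8°.

9.8°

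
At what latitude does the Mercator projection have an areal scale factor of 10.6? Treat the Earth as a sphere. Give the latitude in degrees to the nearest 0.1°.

Mercator areal scale is sec²φ.
sec²φ = 10.6  ⇒  cos²φ = 0.09434  ⇒  cos φ = 0.3071.
φ = arccos(0.3071) ≈ 72.1°.

72.1°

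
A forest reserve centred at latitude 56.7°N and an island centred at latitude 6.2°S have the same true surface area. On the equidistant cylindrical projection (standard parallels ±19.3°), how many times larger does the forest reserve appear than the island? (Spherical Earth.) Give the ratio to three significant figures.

In the equirectangular projection with standard parallel φ₀ = 19.3° (x = Rλ cos φ₀, y = Rφ), meridians are true-scale (h = 1) and the parallel scale is k = cos φ₀ / cos φ.
Areal scale at 56.7°: h·k = 1.000 × 1.719 = 1.719.
Areal scale at 6.2°: h·k = 1.000 × 0.9494 = 0.9494.
Ratio = 1.719/0.9494 ≈ 1.81.

1.81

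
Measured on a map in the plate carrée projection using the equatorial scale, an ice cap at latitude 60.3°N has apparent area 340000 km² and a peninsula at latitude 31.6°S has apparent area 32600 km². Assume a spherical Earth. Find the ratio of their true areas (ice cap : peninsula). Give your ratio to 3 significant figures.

Plate carrée has h = 1 and k = sec φ, giving areal scale sec φ; true area = (apparent area) · cos φ.
True area of ice cap: 340000 × cos(60.3°) = 340000 × 0.4955 = 168500 km².
True area of peninsula: 32600 × cos(31.6°) = 32600 × 0.8517 = 27770 km².
Ratio = 168500 / 27770 ≈ 6.07.

6.07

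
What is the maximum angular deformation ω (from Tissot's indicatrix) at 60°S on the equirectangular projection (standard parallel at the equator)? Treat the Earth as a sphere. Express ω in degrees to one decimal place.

38.9°

In the plate carrée (x = Rλ, y = Rφ), meridians are true-scale (h = 1) and parallels are stretched by k = sec φ.
At 60°: h = 1.000, k = 2.000; principal scales a = 2.000, b = 1.000.
sin(ω/2) = (a − b)/(a + b) = 1.0000/3.000 = 0.3333, so ω = 2 arcsin(0.3333) ≈ 38.9°.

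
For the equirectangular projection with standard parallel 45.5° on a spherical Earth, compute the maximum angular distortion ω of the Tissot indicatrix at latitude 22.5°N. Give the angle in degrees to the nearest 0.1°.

15.8°

In the equirectangular projection with standard parallel φ₀ = 45.5° (x = Rλ cos φ₀, y = Rφ), meridians are true-scale (h = 1) and the parallel scale is k = cos φ₀ / cos φ.
At 22.5°: h = 1.000, k = 0.7587; principal scales a = 1.000, b = 0.7587.
sin(ω/2) = (a − b)/(a + b) = 0.2413/1.759 = 0.1372, so ω = 2 arcsin(0.1372) ≈ 15.8°.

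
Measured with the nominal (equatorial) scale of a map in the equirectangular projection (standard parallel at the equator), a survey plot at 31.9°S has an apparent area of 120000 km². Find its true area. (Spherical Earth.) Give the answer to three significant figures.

In the plate carrée (x = Rλ, y = Rφ), meridians are true-scale (h = 1) and parallels are stretched by k = sec φ.
Areal scale = h·k = 1 × sec φ; at 31.9°, h = 1.000, k = 1.178, so h·k = 1.178.
True area = apparent / (areal scale) = 120000 / 1.178 ≈ 102000 km².

102000 km²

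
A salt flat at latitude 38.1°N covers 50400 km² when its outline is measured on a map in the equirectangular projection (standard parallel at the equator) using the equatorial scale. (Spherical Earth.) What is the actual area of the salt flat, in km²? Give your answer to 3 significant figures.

In the plate carrée (x = Rλ, y = Rφ), meridians are true-scale (h = 1) and parallels are stretched by k = sec φ.
Areal scale = h·k = 1 × sec φ; at 38.1°, h = 1.000, k = 1.271, so h·k = 1.271.
True area = apparent / (areal scale) = 50400 / 1.271 ≈ 39700 km².

39700 km²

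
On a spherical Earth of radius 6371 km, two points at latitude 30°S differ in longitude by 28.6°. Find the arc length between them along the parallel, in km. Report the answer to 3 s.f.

2750 km

Arc length along a parallel = R cos φ · Δλ (with Δλ in radians).
= 6371 × cos 30° × (28.6° × π/180) = 6371 × 0.8660 × 0.4992 ≈ 2750 km.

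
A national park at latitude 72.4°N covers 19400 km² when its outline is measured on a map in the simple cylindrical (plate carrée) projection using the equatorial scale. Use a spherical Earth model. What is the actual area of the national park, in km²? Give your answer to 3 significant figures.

5870 km²

In the plate carrée (x = Rλ, y = Rφ), meridians are true-scale (h = 1) and parallels are stretched by k = sec φ.
Areal scale = h·k = 1 × sec φ; at 72.4°, h = 1.000, k = 3.307, so h·k = 3.307.
True area = apparent / (areal scale) = 19400 / 3.307 ≈ 5870 km².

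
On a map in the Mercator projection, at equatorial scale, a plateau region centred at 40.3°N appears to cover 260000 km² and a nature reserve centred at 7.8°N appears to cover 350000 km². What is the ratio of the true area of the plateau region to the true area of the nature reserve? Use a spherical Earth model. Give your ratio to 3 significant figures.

Since Mercator area scale is 1/cos²φ, the true area equals the apparent area multiplied by cos²φ.
True area of plateau region: 260000 × cos²(40.3°) = 260000 × 0.5817 = 151200 km².
True area of nature reserve: 350000 × cos²(7.8°) = 350000 × 0.9816 = 343600 km².
Ratio = 151200 / 343600 ≈ 0.440.

0.440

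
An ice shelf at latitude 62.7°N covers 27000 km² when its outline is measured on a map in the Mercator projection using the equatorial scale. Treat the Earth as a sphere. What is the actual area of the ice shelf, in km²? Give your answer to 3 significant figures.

5680 km²

For Mercator, h = k = sec φ (a conformal cylindrical projection has a single point scale, 1/cos φ).
Areal scale = k² = sec²φ = 1/cos²(62.7°) = 1/0.4586² = 4.754.
True area = apparent / (areal scale) = 27000 / 4.754 ≈ 5680 km².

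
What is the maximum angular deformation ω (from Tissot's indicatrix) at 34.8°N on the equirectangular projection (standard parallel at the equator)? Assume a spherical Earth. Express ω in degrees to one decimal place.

For the equirectangular projection with φ₀ = 0 (plate carrée), h = 1 along meridians and k = sec φ along parallels.
At 34.8°: h = 1.000, k = 1.218; principal scales a = 1.218, b = 1.000.
sin(ω/2) = (a − b)/(a + b) = 0.2178/2.218 = 0.09821, so ω = 2 arcsin(0.09821) ≈ 11.3°.

11.3°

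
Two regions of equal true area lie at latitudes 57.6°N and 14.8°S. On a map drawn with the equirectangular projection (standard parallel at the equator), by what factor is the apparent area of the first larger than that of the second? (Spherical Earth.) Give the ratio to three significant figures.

1.80

For the equirectangular projection with φ₀ = 0 (plate carrée), h = 1 along meridians and k = sec φ along parallels.
Areal scale at 57.6°: h·k = 1.000 × 1.866 = 1.866.
Areal scale at 14.8°: h·k = 1.000 × 1.034 = 1.034.
Ratio = 1.866/1.034 ≈ 1.80.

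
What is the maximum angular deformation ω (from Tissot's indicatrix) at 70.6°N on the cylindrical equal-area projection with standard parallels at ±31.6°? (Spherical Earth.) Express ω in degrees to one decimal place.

94.8°

For cylindrical equal-area with standard parallel φ₀, h = cos φ / cos φ₀ and k = cos φ₀ / cos φ, so h·k = 1.
At 70.6°: h = 0.3900, k = 2.564; principal scales a = 2.564, b = 0.3900.
sin(ω/2) = (a − b)/(a + b) = 2.174/2.954 = 0.7360, so ω = 2 arcsin(0.7360) ≈ 94.8°.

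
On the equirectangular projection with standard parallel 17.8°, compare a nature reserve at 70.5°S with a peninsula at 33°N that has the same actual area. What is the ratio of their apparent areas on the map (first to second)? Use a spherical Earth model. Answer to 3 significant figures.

In the equirectangular projection with standard parallel φ₀ = 17.8° (x = Rλ cos φ₀, y = Rφ), meridians are true-scale (h = 1) and the parallel scale is k = cos φ₀ / cos φ.
Areal scale at 70.5°: h·k = 1.000 × 2.852 = 2.852.
Areal scale at 33°: h·k = 1.000 × 1.135 = 1.135.
Ratio = 2.852/1.135 ≈ 2.51.

2.51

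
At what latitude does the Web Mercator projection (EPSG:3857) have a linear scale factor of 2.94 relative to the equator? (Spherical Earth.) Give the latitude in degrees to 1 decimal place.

70.1°

Mercator scale is k = sec φ = 1/cos φ.
1/cos φ = 2.94  ⇒  cos φ = 0.3401  ⇒  φ = arccos(0.3401) ≈ 70.1°.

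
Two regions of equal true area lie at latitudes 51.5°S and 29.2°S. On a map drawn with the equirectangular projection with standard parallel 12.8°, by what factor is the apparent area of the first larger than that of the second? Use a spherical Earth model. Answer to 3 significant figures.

1.40

In the equirectangular projection with standard parallel φ₀ = 12.8° (x = Rλ cos φ₀, y = Rφ), meridians are true-scale (h = 1) and the parallel scale is k = cos φ₀ / cos φ.
Areal scale at 51.5°: h·k = 1.000 × 1.566 = 1.566.
Areal scale at 29.2°: h·k = 1.000 × 1.117 = 1.117.
Ratio = 1.566/1.117 ≈ 1.40.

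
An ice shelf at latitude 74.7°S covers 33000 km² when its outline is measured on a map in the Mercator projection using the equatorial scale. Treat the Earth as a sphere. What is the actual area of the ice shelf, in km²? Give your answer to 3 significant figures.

Mercator is conformal, so the point scale is isotropic: h = k = sec φ = 1/cos φ.
Areal scale = k² = sec²φ = 1/cos²(74.7°) = 1/0.2639² = 14.36.
True area = apparent / (areal scale) = 33000 / 14.36 ≈ 2300 km².

2300 km²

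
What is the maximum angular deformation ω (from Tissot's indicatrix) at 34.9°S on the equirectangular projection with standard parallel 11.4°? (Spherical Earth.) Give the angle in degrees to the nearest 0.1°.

10.2°

The equidistant cylindrical projection with φ₀ = 11.4° has h = 1 (meridians true) and k = cos φ₀ / cos φ along parallels.
At 34.9°: h = 1.000, k = 1.195; principal scales a = 1.195, b = 1.000.
sin(ω/2) = (a − b)/(a + b) = 0.1952/2.195 = 0.08893, so ω = 2 arcsin(0.08893) ≈ 10.2°.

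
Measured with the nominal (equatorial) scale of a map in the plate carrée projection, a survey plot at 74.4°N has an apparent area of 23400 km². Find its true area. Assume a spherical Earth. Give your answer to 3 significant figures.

6290 km²

Plate carrée maps x = Rλ, y = Rφ. The meridian scale is h = 1 and the parallel scale is k = 1/cos φ = sec φ.
Areal scale = h·k = 1 × sec φ; at 74.4°, h = 1.000, k = 3.719, so h·k = 3.719.
True area = apparent / (areal scale) = 23400 / 3.719 ≈ 6290 km².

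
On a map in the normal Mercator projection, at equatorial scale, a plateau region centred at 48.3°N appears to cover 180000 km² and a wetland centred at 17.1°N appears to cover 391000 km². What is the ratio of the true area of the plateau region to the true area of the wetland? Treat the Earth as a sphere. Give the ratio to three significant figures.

0.223

Since Mercator area scale is 1/cos²φ, the true area equals the apparent area multiplied by cos²φ.
True area of plateau region: 180000 × cos²(48.3°) = 180000 × 0.4425 = 79660 km².
True area of wetland: 391000 × cos²(17.1°) = 391000 × 0.9135 = 357200 km².
Ratio = 79660 / 357200 ≈ 0.223.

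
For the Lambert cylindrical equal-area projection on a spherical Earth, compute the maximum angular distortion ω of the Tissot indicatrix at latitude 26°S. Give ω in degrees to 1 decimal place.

The Lambert cylindrical equal-area projection is the cylindrical equal-area projection with its standard parallel at the equator (φ₀ = 0). A cylindrical equal-area projection with standard parallel φ₀ has meridian scale h = cos φ / cos φ₀ and parallel scale k = cos φ₀ / cos φ (so areas are preserved, h·k = 1).
At 26°: h = 0.8988, k = 1.113; principal scales a = 1.113, b = 0.8988.
sin(ω/2) = (a − b)/(a + b) = 0.2138/2.011 = 0.1063, so ω = 2 arcsin(0.1063) ≈ 12.2°.

12.2°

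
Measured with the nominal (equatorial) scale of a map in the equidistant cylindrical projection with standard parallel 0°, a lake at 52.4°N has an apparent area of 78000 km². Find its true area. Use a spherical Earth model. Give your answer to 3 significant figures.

47600 km²

For the equirectangular projection with φ₀ = 0 (plate carrée), h = 1 along meridians and k = sec φ along parallels.
Areal scale = h·k = 1 × sec φ; at 52.4°, h = 1.000, k = 1.639, so h·k = 1.639.
True area = apparent / (areal scale) = 78000 / 1.639 ≈ 47600 km².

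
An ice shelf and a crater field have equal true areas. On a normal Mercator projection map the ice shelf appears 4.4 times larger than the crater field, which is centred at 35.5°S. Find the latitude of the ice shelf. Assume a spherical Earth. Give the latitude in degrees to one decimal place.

For equal true areas on Mercator, apparent areas scale as sec²φ, so the ratio is cos²φ₂ / cos²φ₁.
cos²φ₂ / cos²φ₁ = 4.4  ⇒  cos φ₁ = cos 35.5° / √4.4 = 0.8141/2.098 = 0.3881.
φ₁ = arccos(0.3881) ≈ 67.2°.

67.2°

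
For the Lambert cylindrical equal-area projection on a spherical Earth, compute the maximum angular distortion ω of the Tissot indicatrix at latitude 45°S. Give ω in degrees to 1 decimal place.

38.9°

The Lambert cylindrical equal-area projection is the cylindrical equal-area projection with its standard parallel at the equator (φ₀ = 0). A cylindrical equal-area projection with standard parallel φ₀ has meridian scale h = cos φ / cos φ₀ and parallel scale k = cos φ₀ / cos φ (so areas are preserved, h·k = 1).
At 45°: h = 0.7071, k = 1.414; principal scales a = 1.414, b = 0.7071.
sin(ω/2) = (a − b)/(a + b) = 0.7071/2.121 = 0.3333, so ω = 2 arcsin(0.3333) ≈ 38.9°.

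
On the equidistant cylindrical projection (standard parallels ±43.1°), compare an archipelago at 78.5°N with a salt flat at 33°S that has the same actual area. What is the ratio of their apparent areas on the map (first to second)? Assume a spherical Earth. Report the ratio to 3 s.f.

4.21

In the equirectangular projection with standard parallel φ₀ = 43.1° (x = Rλ cos φ₀, y = Rφ), meridians are true-scale (h = 1) and the parallel scale is k = cos φ₀ / cos φ.
Areal scale at 78.5°: h·k = 1.000 × 3.662 = 3.662.
Areal scale at 33°: h·k = 1.000 × 0.8706 = 0.8706.
Ratio = 3.662/0.8706 ≈ 4.21.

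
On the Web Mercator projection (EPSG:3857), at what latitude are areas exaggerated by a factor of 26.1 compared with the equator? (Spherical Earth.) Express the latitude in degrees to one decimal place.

Mercator areal scale is sec²φ.
sec²φ = 26.1  ⇒  cos²φ = 0.03831  ⇒  cos φ = 0.1957.
φ = arccos(0.1957) ≈ 78.7°.

78.7°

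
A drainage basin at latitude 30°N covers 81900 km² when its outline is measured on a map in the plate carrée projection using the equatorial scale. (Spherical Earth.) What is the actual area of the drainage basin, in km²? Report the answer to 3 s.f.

For the equirectangular projection with φ₀ = 0 (plate carrée), h = 1 along meridians and k = sec φ along parallels.
Areal scale = h·k = 1 × sec φ; at 30°, h = 1.000, k = 1.155, so h·k = 1.155.
True area = apparent / (areal scale) = 81900 / 1.155 ≈ 70900 km².

70900 km²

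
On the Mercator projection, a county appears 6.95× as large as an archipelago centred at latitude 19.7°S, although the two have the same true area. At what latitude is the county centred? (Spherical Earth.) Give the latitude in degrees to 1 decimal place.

On Mercator, (apparent₁)/(apparent₂) = sec²φ₁ / sec²φ₂ when true areas are equal.
cos²φ₂ / cos²φ₁ = 6.95  ⇒  cos φ₁ = cos 19.7° / √6.95 = 0.9415/2.636 = 0.3571.
φ₁ = arccos(0.3571) ≈ 69.1°.

69.1°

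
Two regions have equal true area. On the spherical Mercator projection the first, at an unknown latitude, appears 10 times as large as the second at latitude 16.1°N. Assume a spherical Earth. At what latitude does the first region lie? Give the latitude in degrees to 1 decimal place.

On Mercator, (apparent₁)/(apparent₂) = sec²φ₁ / sec²φ₂ when true areas are equal.
cos²φ₂ / cos²φ₁ = 10  ⇒  cos φ₁ = cos 16.1° / √10 = 0.9608/3.162 = 0.3038.
φ₁ = arccos(0.3038) ≈ 72.3°.

72.3°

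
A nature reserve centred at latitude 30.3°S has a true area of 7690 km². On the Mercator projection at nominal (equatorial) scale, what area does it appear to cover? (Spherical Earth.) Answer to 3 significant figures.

The Mercator projection is conformal; its linear scale factor is the same in every direction and equals sec φ = 1/cos φ.
Areal scale = k² = sec²φ = 1/cos²(30.3°) = 1/0.8634² = 1.341.
Apparent area = 7690 × 1.341 ≈ 10300 km².

10300 km²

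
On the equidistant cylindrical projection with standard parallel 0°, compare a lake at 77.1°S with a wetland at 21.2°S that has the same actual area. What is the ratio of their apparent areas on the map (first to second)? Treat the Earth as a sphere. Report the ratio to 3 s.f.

4.18

In the plate carrée (x = Rλ, y = Rφ), meridians are true-scale (h = 1) and parallels are stretched by k = sec φ.
Areal scale at 77.1°: h·k = 1.000 × 4.479 = 4.479.
Areal scale at 21.2°: h·k = 1.000 × 1.073 = 1.073.
Ratio = 4.479/1.073 ≈ 4.18.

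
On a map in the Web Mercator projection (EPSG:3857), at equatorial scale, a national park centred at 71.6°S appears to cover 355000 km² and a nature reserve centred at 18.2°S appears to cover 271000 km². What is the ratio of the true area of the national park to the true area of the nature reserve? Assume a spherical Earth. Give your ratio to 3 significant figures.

0.145

Since Mercator area scale is 1/cos²φ, the true area equals the apparent area multiplied by cos²φ.
True area of national park: 355000 × cos²(71.6°) = 355000 × 0.09963 = 35370 km².
True area of nature reserve: 271000 × cos²(18.2°) = 271000 × 0.9024 = 244600 km².
Ratio = 35370 / 244600 ≈ 0.145.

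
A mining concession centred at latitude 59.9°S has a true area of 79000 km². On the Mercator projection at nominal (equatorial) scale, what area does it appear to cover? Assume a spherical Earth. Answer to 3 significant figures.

For Mercator, h = k = sec φ (a conformal cylindrical projection has a single point scale, 1/cos φ).
Areal scale = k² = sec²φ = 1/cos²(59.9°) = 1/0.5015² = 3.976.
Apparent area = 79000 × 3.976 ≈ 314000 km².

314000 km²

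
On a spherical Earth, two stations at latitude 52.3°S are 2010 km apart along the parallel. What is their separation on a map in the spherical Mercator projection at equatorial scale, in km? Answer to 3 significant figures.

Mercator is conformal, so the point scale is isotropic: h = k = sec φ = 1/cos φ.
Along the parallel, k = sec 52.3° = 1/0.6115 = 1.635.
Map distance = 2010 × 1.635 ≈ 3290 km.

3290 km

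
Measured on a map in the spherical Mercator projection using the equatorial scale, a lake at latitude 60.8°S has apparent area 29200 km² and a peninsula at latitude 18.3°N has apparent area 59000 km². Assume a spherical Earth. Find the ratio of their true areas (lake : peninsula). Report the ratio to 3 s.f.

0.131

Mercator's areal exaggeration is sec²φ; hence true area = (apparent area) · cos²φ.
True area of lake: 29200 × cos²(60.8°) = 29200 × 0.2380 = 6950 km².
True area of peninsula: 59000 × cos²(18.3°) = 59000 × 0.9014 = 53180 km².
Ratio = 6950 / 53180 ≈ 0.131.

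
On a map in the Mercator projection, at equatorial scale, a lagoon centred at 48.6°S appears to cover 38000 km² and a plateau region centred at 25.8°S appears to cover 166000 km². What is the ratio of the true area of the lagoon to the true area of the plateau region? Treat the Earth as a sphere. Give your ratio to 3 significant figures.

Mercator's areal exaggeration is sec²φ; hence true area = (apparent area) · cos²φ.
True area of lagoon: 38000 × cos²(48.6°) = 38000 × 0.4373 = 16620 km².
True area of plateau region: 166000 × cos²(25.8°) = 166000 × 0.8106 = 134600 km².
Ratio = 16620 / 134600 ≈ 0.124.

0.124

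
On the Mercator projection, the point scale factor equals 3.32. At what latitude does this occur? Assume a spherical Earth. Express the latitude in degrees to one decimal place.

Mercator scale is k = sec φ = 1/cos φ.
1/cos φ = 3.32  ⇒  cos φ = 0.3012  ⇒  φ = arccos(0.3012) ≈ 72.5°.

72.5°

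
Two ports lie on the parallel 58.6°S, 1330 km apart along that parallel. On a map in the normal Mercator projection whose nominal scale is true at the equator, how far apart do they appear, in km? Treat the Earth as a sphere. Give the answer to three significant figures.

2550 km

For Mercator, h = k = sec φ (a conformal cylindrical projection has a single point scale, 1/cos φ).
Along the parallel, k = sec 58.6° = 1/0.5210 = 1.919.
Map distance = 1330 × 1.919 ≈ 2550 km.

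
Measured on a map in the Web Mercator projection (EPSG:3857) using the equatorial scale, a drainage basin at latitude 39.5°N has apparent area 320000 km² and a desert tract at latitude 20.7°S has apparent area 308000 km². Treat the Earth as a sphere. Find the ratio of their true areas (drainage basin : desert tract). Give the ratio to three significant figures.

0.707

Since Mercator area scale is 1/cos²φ, the true area equals the apparent area multiplied by cos²φ.
True area of drainage basin: 320000 × cos²(39.5°) = 320000 × 0.5954 = 190500 km².
True area of desert tract: 308000 × cos²(20.7°) = 308000 × 0.8751 = 269500 km².
Ratio = 190500 / 269500 ≈ 0.707.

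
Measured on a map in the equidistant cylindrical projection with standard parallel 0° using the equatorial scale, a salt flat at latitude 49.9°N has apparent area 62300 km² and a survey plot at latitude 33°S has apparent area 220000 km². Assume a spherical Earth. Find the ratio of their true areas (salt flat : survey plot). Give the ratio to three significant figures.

On the plate carrée, areal scale = h·k = 1 × sec φ, so true area = apparent × cos φ.
True area of salt flat: 62300 × cos(49.9°) = 62300 × 0.6441 = 40130 km².
True area of survey plot: 220000 × cos(33°) = 220000 × 0.8387 = 184500 km².
Ratio = 40130 / 184500 ≈ 0.217.

0.217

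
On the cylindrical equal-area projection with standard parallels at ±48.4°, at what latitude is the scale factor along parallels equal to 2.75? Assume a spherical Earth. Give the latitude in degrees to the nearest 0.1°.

76.0°

A cylindrical equal-area projection with standard parallel φ₀ has meridian scale h = cos φ / cos φ₀ and parallel scale k = cos φ₀ / cos φ (so areas are preserved, h·k = 1).
k = cos φ₀ / cos φ = 2.75  ⇒  cos φ = cos 48.4° / 2.75 = 0.2414.
φ = arccos(0.2414) ≈ 76.0°.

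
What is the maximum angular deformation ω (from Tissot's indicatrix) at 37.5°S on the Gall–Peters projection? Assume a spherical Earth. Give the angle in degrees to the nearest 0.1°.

Gall–Peters is a cylindrical equal-area projection with standard parallels at ±45°. A cylindrical equal-area projection with standard parallel φ₀ has meridian scale h = cos φ / cos φ₀ and parallel scale k = cos φ₀ / cos φ (so areas are preserved, h·k = 1).
At 37.5°: h = 1.122, k = 0.8913; principal scales a = 1.122, b = 0.8913.
sin(ω/2) = (a − b)/(a + b) = 0.2307/2.013 = 0.1146, so ω = 2 arcsin(0.1146) ≈ 13.2°.

13.2°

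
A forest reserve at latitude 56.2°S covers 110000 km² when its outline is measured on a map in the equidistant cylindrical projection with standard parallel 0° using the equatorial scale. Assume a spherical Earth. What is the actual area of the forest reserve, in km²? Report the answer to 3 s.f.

For the equirectangular projection with φ₀ = 0 (plate carrée), h = 1 along meridians and k = sec φ along parallels.
Areal scale = h·k = 1 × sec φ; at 56.2°, h = 1.000, k = 1.798, so h·k = 1.798.
True area = apparent / (areal scale) = 110000 / 1.798 ≈ 61200 km².

61200 km²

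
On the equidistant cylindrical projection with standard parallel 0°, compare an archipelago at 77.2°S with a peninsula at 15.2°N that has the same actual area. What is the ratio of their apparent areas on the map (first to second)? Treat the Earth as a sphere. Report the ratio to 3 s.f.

4.36

In the plate carrée (x = Rλ, y = Rφ), meridians are true-scale (h = 1) and parallels are stretched by k = sec φ.
Areal scale at 77.2°: h·k = 1.000 × 4.514 = 4.514.
Areal scale at 15.2°: h·k = 1.000 × 1.036 = 1.036.
Ratio = 4.514/1.036 ≈ 4.36.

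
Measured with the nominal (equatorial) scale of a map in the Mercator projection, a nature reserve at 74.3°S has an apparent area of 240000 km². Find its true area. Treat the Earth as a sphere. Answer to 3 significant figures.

17600 km²

Mercator is conformal, so the point scale is isotropic: h = k = sec φ = 1/cos φ.
Areal scale = k² = sec²φ = 1/cos²(74.3°) = 1/0.2706² = 13.66.
True area = apparent / (areal scale) = 240000 / 13.66 ≈ 17600 km².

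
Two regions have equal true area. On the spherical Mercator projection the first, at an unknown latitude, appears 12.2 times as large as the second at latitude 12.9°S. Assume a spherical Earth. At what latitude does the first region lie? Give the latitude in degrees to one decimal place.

On Mercator, (apparent₁)/(apparent₂) = sec²φ₁ / sec²φ₂ when true areas are equal.
cos²φ₂ / cos²φ₁ = 12.2  ⇒  cos φ₁ = cos 12.9° / √12.2 = 0.9748/3.493 = 0.2791.
φ₁ = arccos(0.2791) ≈ 73.8°.

73.8°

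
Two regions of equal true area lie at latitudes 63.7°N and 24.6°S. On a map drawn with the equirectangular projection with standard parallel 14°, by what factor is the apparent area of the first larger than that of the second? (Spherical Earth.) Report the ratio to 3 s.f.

2.05

In the equirectangular projection with standard parallel φ₀ = 14° (x = Rλ cos φ₀, y = Rφ), meridians are true-scale (h = 1) and the parallel scale is k = cos φ₀ / cos φ.
Areal scale at 63.7°: h·k = 1.000 × 2.190 = 2.190.
Areal scale at 24.6°: h·k = 1.000 × 1.067 = 1.067.
Ratio = 2.190/1.067 ≈ 2.05.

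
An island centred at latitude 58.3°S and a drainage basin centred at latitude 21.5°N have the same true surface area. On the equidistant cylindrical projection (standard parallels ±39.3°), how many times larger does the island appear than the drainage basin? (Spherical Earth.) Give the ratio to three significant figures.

The equidistant cylindrical projection with φ₀ = 39.3° has h = 1 (meridians true) and k = cos φ₀ / cos φ along parallels.
Areal scale at 58.3°: h·k = 1.000 × 1.473 = 1.473.
Areal scale at 21.5°: h·k = 1.000 × 0.8317 = 0.8317.
Ratio = 1.473/0.8317 ≈ 1.77.

1.77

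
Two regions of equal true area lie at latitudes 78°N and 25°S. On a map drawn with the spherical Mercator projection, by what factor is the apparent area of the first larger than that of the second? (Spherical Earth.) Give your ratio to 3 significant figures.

19.0

Mercator areal scale is sec²φ.
At 78°: sec²(78°) = 1/0.2079² = 23.13.
At 25°: sec²(25°) = 1/0.9063² = 1.217.
Ratio = 23.13/1.217 = cos²(25°)/cos²(78°) ≈ 19.0.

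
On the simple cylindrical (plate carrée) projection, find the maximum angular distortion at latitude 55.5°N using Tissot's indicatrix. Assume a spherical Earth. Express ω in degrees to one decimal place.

32.1°

In the plate carrée (x = Rλ, y = Rφ), meridians are true-scale (h = 1) and parallels are stretched by k = sec φ.
At 55.5°: h = 1.000, k = 1.766; principal scales a = 1.766, b = 1.000.
sin(ω/2) = (a − b)/(a + b) = 0.7655/2.766 = 0.2768, so ω = 2 arcsin(0.2768) ≈ 32.1°.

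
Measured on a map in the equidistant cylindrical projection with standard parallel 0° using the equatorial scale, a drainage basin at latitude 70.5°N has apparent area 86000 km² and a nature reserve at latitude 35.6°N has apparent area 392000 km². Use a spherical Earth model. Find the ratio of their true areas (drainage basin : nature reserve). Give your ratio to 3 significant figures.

Plate carrée has h = 1 and k = sec φ, giving areal scale sec φ; true area = (apparent area) · cos φ.
True area of drainage basin: 86000 × cos(70.5°) = 86000 × 0.3338 = 28710 km².
True area of nature reserve: 392000 × cos(35.6°) = 392000 × 0.8131 = 318700 km².
Ratio = 28710 / 318700 ≈ 0.0901.

0.0901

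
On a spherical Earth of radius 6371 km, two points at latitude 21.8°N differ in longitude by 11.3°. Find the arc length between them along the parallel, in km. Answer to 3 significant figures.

Arc length along a parallel = R cos φ · Δλ (with Δλ in radians).
= 6371 × cos 21.8° × (11.3° × π/180) = 6371 × 0.9285 × 0.1972 ≈ 1170 km.

1170 km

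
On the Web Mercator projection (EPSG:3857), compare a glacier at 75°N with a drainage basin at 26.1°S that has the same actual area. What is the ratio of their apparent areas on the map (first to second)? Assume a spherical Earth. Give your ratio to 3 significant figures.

12.0

On Mercator, area is exaggerated by sec²φ = 1/cos²φ.
At 75°: sec²(75°) = 1/0.2588² = 14.93.
At 26.1°: sec²(26.1°) = 1/0.8980² = 1.240.
Ratio = 14.93/1.240 = cos²(26.1°)/cos²(75°) ≈ 12.0.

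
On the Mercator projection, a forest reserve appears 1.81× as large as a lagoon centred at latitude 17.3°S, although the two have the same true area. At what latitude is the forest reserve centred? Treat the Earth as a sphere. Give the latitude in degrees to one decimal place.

44.8°

For equal true areas on Mercator, apparent areas scale as sec²φ, so the ratio is cos²φ₂ / cos²φ₁.
cos²φ₂ / cos²φ₁ = 1.81  ⇒  cos φ₁ = cos 17.3° / √1.81 = 0.9548/1.345 = 0.7097.
φ₁ = arccos(0.7097) ≈ 44.8°.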